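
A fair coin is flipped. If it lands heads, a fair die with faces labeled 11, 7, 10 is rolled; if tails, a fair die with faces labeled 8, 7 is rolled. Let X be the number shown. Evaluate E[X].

101/12

E[X | heads] = (11+7+10)/3 = 28/3.
E[X | tails] = (8+7)/2 = 15/2.
By the law of total expectation,
E[X] = (1/2)·(28/3) + (1/2)·(15/2) = 101/12.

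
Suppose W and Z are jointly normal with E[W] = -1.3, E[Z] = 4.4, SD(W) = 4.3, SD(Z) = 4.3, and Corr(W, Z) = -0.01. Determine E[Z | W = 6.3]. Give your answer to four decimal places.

4.3240

For a bivariate normal, E[Z | W=x] = μ_Z + ρ·(σ_Z/σ_W)·(x − μ_W).
E[Z | W=6.3] = 4.4 + (-0.01)·(4.3/4.3)·(6.3 − (-1.3)) = 4.4 + (-0.01)·(7.6) = 4.3240.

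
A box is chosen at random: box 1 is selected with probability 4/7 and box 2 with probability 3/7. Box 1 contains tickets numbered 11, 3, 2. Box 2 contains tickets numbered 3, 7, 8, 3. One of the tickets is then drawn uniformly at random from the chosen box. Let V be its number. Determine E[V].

445/84

E[V | box 1] = (11+3+2)/3 = 16/3.
E[V | box 2] = (3+7+8+3)/4 = 21/4.
By the law of total expectation,
E[V] = (4/7)·(16/3) + (3/7)·(21/4) = 445/84.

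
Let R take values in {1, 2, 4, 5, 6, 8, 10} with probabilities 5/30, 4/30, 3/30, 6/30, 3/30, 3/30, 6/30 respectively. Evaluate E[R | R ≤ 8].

97/24

P(R ≤ 8) = 4/5.
Σ over the event: 1·1/6 + 2·2/15 + 4·1/10 + 5·1/5 + 6·1/10 + 8·1/10 = 97/30.
E[R | R ≤ 8] = (97/30) / (4/5) = 97/24.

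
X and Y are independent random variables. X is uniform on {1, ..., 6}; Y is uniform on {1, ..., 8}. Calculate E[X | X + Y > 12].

Outcomes with X + Y > 12: (5,8), (6,7), (6,8), each with probability 1/48.
E[X | X + Y > 12] = (5 + 6 + 6) / 3 = 17/3.

17/3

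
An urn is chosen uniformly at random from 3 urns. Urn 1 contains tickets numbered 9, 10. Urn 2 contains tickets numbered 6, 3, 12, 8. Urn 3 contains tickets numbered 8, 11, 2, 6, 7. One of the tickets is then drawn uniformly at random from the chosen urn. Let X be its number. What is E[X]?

E[X | urn 1] = (9+10)/2 = 19/2.
E[X | urn 2] = (6+3+12+8)/4 = 29/4.
E[X | urn 3] = (8+11+2+6+7)/5 = 34/5.
By the law of total expectation,
E[X] = (1/3)·(19/2) + (1/3)·(29/4) + (1/3)·(34/5) = 157/20.

157/20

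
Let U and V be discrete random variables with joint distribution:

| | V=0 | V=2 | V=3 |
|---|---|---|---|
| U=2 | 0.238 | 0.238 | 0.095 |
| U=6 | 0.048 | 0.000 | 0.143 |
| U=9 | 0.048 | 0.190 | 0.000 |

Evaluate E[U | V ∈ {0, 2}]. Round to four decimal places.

P(V ∈ {0, 2}) = 0.762.
Σ U·P over the event = 2·(0.238) + 2·(0.238) + 6·(0.048) + 9·(0.048) + 9·(0.190) = 3.382.
E[U | V ∈ {0, 2}] = (3.382) / (0.762) = 4.4383.

4.4383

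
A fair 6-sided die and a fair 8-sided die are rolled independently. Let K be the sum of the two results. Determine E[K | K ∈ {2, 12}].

P(K ∈ {2, 12}) = 1/12.
Σ over the event: 2·1/48 + 12·1/16 = 19/24.
E[K | K ∈ {2, 12}] = (19/24) / (1/12) = 19/2.

19/2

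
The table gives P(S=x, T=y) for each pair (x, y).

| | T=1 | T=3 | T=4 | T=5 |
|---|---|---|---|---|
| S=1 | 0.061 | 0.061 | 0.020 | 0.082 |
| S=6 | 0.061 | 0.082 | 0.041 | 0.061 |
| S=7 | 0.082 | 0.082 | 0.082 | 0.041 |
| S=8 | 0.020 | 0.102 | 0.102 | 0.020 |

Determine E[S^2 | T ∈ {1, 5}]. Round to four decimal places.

P(T ∈ {1, 5}) = 0.428.
Σ S^2·P over the event = 1·(0.061) + 1·(0.082) + 36·(0.061) + 36·(0.061) + 49·(0.082) + 49·(0.041) + 64·(0.020) + 64·(0.020) = 13.122.
E[S^2 | T ∈ {1, 5}] = (13.122) / (0.428) = 30.6589.

30.6589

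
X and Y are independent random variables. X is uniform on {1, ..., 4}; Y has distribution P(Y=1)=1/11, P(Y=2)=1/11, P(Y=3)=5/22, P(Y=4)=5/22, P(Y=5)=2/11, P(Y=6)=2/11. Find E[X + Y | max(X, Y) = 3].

P(max(X, Y) = 3) = 19/88.
Summing (X+Y)·P(x,y) over outcomes with max(X, Y) = 3 gives 93/88.
E[X + Y | max(X, Y) = 3] = (93/88) / (19/88) = 93/19.

93/19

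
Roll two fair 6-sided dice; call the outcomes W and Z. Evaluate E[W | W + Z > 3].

P(W + Z > 3) = 11/12.
Summing W·P(x,y) over outcomes with W + Z > 3 gives 61/18.
E[W | W + Z > 3] = (61/18) / (11/12) = 122/33.

122/33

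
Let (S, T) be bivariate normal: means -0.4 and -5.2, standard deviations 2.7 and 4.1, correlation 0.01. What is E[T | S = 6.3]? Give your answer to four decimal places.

E[T | S=x] = μ_T + ρ(σ_T/σ_S)(x − μ_S) for jointly normal variables.
E[T | S=6.3] = -5.2 + (0.01)·(4.1/2.7)·(6.3 − (-0.4)) = -5.2 + (0.015185)·(6.7) = -5.0983.

-5.0983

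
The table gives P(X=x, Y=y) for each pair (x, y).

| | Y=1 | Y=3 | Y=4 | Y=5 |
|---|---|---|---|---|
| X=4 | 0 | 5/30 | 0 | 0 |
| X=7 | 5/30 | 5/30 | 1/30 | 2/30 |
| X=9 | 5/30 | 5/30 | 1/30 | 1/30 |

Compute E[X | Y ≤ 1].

8

P(Y ≤ 1) = 1/3.
Σ X·P over the event = 7·(5/30) + 9·(5/30) = 8/3.
E[X | Y ≤ 1] = (8/3) / (1/3) = 8.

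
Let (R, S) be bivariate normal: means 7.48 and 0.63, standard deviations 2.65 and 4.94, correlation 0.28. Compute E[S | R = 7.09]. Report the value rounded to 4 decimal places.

E[S | R=x] = μ_S + ρ(σ_S/σ_R)(x − μ_R) for jointly normal variables.
E[S | R=7.09] = 0.63 + (0.28)·(4.94/2.65)·(7.09 − (7.48)) = 0.63 + (0.52196)·(-0.39) = 0.4264.

0.4264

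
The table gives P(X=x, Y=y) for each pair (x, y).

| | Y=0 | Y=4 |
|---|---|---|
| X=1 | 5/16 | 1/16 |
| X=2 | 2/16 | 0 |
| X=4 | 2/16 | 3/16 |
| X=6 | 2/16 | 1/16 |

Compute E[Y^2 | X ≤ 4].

64/13

P(X ≤ 4) = 13/16.
Σ Y^2·P over the event = 0·(5/16) + 16·(1/16) + 0·(2/16) + 0·(2/16) + 16·(3/16) = 4.
E[Y^2 | X ≤ 4] = (4) / (13/16) = 64/13.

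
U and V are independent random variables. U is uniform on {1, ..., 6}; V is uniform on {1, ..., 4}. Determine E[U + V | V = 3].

13/2

Outcomes with V = 3: (1,3), (2,3), (3,3), (4,3), (5,3), (6,3), each with probability 1/24.
E[U + V | V = 3] = (4 + 5 + 6 + 7 + 8 + 9) / 6 = 13/2.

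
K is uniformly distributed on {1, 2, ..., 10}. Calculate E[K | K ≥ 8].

9

Given K ≥ 8, K is equally likely to be any of {8, 9, 10}.
E[K | K ≥ 8] = (8 + 9 + 10) / 3 = 9.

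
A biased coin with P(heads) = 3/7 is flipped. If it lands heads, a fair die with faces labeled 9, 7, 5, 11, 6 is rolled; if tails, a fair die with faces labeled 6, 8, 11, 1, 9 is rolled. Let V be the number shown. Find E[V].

254/35

E[V | heads] = (9+7+5+11+6)/5 = 38/5.
E[V | tails] = (6+8+11+1+9)/5 = 7.
By the law of total expectation,
E[V] = (3/7)·(38/5) + (4/7)·(7) = 254/35.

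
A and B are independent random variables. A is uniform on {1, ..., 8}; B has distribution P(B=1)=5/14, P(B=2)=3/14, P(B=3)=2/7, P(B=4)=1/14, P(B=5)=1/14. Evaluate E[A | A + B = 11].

P(A + B = 11) = 3/56.
Summing A·P(x,y) over outcomes with A + B = 11 gives 45/112.
E[A | A + B = 11] = (45/112) / (3/56) = 15/2.

15/2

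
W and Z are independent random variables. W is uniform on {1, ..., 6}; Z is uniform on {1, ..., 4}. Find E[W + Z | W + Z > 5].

52/7

P(W + Z > 5) = 7/12.
Summing (W+Z)·P(x,y) over outcomes with W + Z > 5 gives 13/3.
E[W + Z | W + Z > 5] = (13/3) / (7/12) = 52/7.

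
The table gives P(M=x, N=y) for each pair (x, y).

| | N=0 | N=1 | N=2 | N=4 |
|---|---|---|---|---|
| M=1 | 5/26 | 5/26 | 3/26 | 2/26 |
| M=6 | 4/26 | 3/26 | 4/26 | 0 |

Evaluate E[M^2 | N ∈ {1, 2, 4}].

P(N ∈ {1, 2, 4}) = 17/26.
Σ M^2·P over the event = 1·(5/26) + 1·(3/26) + 1·(2/26) + 36·(3/26) + 36·(4/26) = 131/13.
E[M^2 | N ∈ {1, 2, 4}] = (131/13) / (17/26) = 262/17.

262/17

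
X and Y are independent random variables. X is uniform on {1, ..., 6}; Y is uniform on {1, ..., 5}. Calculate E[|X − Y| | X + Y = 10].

1

P(X + Y = 10) = 1/15.
Summing |X−Y|·P(x,y) over outcomes with X + Y = 10 gives 1/15.
E[|X − Y| | X + Y = 10] = (1/15) / (1/15) = 1.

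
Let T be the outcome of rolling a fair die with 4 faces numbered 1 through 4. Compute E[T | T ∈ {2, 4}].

3

P(T ∈ {2, 4}) = 1/2.
Σ over the event: 2·1/4 + 4·1/4 = 3/2.
E[T | T ∈ {2, 4}] = (3/2) / (1/2) = 3.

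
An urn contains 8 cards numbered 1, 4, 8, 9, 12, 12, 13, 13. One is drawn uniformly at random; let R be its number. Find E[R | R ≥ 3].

71/7

P(R ≥ 3) = 7/8.
Σ over the event: 4·1/8 + 8·1/8 + 9·1/8 + 12·1/4 + 13·1/4 = 71/8.
E[R | R ≥ 3] = (71/8) / (7/8) = 71/7.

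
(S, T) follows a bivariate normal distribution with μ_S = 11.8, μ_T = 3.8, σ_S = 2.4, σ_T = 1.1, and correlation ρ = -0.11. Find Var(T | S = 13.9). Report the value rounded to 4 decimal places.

1.1954

The conditional variance in a bivariate normal is σ_T²(1 − ρ²), independent of x.
Var(T | S=13.9) = (1.1)²·(1 − (-0.11)²) = 1.21·0.9879 = 1.1954.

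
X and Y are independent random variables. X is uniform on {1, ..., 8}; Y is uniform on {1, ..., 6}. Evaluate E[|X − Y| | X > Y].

83/27

P(X > Y) = 9/16.
Summing |X−Y|·P(x,y) over outcomes with X > Y gives 83/48.
E[|X − Y| | X > Y] = (83/48) / (9/16) = 83/27.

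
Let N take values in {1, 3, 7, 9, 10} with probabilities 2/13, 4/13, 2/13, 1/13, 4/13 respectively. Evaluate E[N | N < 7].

P(N < 7) = 6/13.
Σ over the event: 1·2/13 + 3·4/13 = 14/13.
E[N | N < 7] = (14/13) / (6/13) = 7/3.

7/3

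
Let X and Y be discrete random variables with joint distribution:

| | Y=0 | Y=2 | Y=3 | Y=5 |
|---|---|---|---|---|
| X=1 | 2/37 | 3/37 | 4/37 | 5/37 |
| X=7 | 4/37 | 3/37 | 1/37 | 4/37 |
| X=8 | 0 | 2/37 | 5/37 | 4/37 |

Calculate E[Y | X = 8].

P(X = 8) = 11/37.
Σ Y·P over the event = 2·(2/37) + 3·(5/37) + 5·(4/37) = 39/37.
E[Y | X = 8] = (39/37) / (11/37) = 39/11.

39/11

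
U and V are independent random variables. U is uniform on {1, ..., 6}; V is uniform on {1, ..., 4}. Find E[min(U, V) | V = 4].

3

P(V = 4) = 1/4.
Summing min(U,V)·P(x,y) over outcomes with V = 4 gives 3/4.
E[min(U, V) | V = 4] = (3/4) / (1/4) = 3.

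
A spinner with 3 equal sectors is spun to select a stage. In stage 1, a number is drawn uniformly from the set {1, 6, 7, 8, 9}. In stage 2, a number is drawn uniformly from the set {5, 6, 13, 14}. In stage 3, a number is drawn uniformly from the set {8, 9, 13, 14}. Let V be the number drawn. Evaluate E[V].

E[V | stage 1] = (1+6+7+8+9)/5 = 31/5.
E[V | stage 2] = (5+6+13+14)/4 = 19/2.
E[V | stage 3] = (8+9+13+14)/4 = 11.
By the law of total expectation,
E[V] = (1/3)·(31/5) + (1/3)·(19/2) + (1/3)·(11) = 89/10.

89/10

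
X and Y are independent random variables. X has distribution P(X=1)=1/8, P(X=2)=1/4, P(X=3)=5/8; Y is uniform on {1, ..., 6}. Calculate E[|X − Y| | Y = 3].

1/2

P(Y = 3) = 1/6.
Summing |X−Y|·P(x,y) over outcomes with Y = 3 gives 1/12.
E[|X − Y| | Y = 3] = (1/12) / (1/6) = 1/2.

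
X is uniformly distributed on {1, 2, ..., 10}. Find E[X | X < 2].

1

Given X < 2, X is equally likely to be any of {1}.
E[X | X < 2] = (1) / 1 = 1.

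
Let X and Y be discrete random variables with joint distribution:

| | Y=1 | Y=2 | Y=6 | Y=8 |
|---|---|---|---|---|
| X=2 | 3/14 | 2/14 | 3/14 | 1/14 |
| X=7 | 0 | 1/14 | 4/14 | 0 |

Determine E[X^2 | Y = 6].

208/7

P(Y = 6) = 1/2.
Summing X^2·P(X=x,Y=y) over the conditioning event gives 104/7.
E[X^2 | Y = 6] = (104/7) / (1/2) = 208/7.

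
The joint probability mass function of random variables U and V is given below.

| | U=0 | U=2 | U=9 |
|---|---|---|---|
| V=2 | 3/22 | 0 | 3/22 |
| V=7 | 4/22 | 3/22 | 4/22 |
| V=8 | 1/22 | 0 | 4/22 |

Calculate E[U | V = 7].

P(V = 7) = 1/2.
Σ U·P over the event = 0·(4/22) + 2·(3/22) + 9·(4/22) = 21/11.
E[U | V = 7] = (21/11) / (1/2) = 42/11.

42/11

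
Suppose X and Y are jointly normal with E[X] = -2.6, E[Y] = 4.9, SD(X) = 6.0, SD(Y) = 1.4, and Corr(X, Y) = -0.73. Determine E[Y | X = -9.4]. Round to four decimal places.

E[Y | X=x] = μ_Y + ρ(σ_Y/σ_X)(x − μ_X) for jointly normal variables.
E[Y | X=-9.4] = 4.9 + (-0.73)·(1.4/6.0)·(-9.4 − (-2.6)) = 4.9 + (-0.170333)·(-6.8) = 6.0583.

6.0583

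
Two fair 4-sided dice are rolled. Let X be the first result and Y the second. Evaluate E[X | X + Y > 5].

Outcomes with X + Y > 5: (2,4), (3,3), (3,4), (4,2), (4,3), (4,4), each with probability 1/16.
E[X | X + Y > 5] = (2 + 3 + 3 + 4 + 4 + 4) / 6 = 10/3.

10/3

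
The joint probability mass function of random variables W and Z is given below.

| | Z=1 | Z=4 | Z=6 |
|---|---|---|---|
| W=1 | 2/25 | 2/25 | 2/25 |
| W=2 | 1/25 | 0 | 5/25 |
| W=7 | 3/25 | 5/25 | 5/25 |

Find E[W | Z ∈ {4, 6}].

84/19

P(Z ∈ {4, 6}) = 19/25.
Summing W·P(W=x,Z=y) over the conditioning event gives 84/25.
E[W | Z ∈ {4, 6}] = (84/25) / (19/25) = 84/19.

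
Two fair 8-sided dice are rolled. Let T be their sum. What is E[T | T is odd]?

9

P(T is odd) = 1/2.
Σ over the event: 3·1/32 + 5·1/16 + 7·3/32 + 9·1/8 + 11·3/32 + 13·1/16 + 15·1/32 = 9/2.
E[T | T is odd] = (9/2) / (1/2) = 9.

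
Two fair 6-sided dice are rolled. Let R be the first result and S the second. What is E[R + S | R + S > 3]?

244/33

P(R + S > 3) = 11/12.
Summing (R+S)·P(x,y) over outcomes with R + S > 3 gives 61/9.
E[R + S | R + S > 3] = (61/9) / (11/12) = 244/33.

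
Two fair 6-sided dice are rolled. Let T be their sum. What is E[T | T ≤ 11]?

48/7

P(T ≤ 11) = 35/36.
E[T | T ≤ 11] = (20/3) / (35/36) = 48/7.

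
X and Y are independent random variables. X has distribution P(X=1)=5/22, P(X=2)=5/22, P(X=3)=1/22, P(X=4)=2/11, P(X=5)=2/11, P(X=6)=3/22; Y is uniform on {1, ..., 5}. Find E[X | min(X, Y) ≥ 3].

P(min(X, Y) ≥ 3) = 18/55.
Summing X·P(x,y) over outcomes with min(X, Y) ≥ 3 gives 171/110.
E[X | min(X, Y) ≥ 3] = (171/110) / (18/55) = 19/4.

19/4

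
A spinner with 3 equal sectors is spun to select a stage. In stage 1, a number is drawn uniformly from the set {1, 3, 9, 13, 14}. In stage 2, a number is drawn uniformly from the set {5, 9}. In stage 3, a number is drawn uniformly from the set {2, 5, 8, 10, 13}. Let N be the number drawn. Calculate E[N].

E[N | stage 1] = (1+3+9+13+14)/5 = 8.
E[N | stage 2] = (5+9)/2 = 7.
E[N | stage 3] = (2+5+8+10+13)/5 = 38/5.
By the law of total expectation,
E[N] = (1/3)·(8) + (1/3)·(7) + (1/3)·(38/5) = 113/15.

113/15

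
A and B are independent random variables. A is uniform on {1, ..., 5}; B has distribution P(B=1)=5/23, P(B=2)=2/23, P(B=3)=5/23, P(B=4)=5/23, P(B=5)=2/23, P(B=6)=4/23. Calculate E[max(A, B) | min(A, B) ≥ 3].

P(min(A, B) ≥ 3) = 48/115.
Summing max(A,B)·P(x,y) over outcomes with min(A, B) ≥ 3 gives 227/115.
E[max(A, B) | min(A, B) ≥ 3] = (227/115) / (48/115) = 227/48.

227/48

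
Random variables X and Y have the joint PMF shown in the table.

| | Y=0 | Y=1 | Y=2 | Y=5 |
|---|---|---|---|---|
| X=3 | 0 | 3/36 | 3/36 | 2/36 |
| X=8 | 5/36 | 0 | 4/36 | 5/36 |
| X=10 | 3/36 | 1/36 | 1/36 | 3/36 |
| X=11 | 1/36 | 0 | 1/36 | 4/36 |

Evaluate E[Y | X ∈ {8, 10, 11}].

73/28

P(X ∈ {8, 10, 11}) = 7/9.
Summing Y·P(X=x,Y=y) over the conditioning event gives 73/36.
E[Y | X ∈ {8, 10, 11}] = (73/36) / (7/9) = 73/28.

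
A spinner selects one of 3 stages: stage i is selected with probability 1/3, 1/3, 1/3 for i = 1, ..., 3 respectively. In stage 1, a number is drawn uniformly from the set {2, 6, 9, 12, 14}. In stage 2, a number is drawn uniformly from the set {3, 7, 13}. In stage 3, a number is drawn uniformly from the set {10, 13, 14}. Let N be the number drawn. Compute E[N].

E[N | stage 1] = (2+6+9+12+14)/5 = 43/5.
E[N | stage 2] = (3+7+13)/3 = 23/3.
E[N | stage 3] = (10+13+14)/3 = 37/3.
By the law of total expectation,
E[N] = (1/3)·(43/5) + (1/3)·(23/3) + (1/3)·(37/3) = 143/15.

143/15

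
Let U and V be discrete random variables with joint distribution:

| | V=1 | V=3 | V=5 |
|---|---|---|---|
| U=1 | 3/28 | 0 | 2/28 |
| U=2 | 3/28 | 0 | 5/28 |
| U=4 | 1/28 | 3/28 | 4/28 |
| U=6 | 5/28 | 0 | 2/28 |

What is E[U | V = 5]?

P(V = 5) = 13/28.
Σ U·P over the event = 1·(2/28) + 2·(5/28) + 4·(4/28) + 6·(2/28) = 10/7.
E[U | V = 5] = (10/7) / (13/28) = 40/13.

40/13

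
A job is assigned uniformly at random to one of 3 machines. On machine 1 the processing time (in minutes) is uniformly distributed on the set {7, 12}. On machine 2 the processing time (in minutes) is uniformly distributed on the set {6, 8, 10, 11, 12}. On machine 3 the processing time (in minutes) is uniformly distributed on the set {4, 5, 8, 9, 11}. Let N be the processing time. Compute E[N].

263/30

E[N | machine 1] = (7+12)/2 = 19/2.
E[N | machine 2] = (6+8+10+11+12)/5 = 47/5.
E[N | machine 3] = (4+5+8+9+11)/5 = 37/5.
By the law of total expectation,
E[N] = (1/3)·(19/2) + (1/3)·(47/5) + (1/3)·(37/5) = 263/30.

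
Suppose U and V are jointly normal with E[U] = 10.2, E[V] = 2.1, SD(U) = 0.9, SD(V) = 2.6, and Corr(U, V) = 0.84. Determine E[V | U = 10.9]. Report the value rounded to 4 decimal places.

E[V | U=x] = μ_V + ρ(σ_V/σ_U)(x − μ_U) for jointly normal variables.
E[V | U=10.9] = 2.1 + (0.84)·(2.6/0.9)·(10.9 − (10.2)) = 2.1 + (2.4267)·(0.7) = 3.7987.

3.7987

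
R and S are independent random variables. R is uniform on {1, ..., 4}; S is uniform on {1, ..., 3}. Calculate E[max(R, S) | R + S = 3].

2

Outcomes with R + S = 3: (1,2), (2,1), each with probability 1/12.
E[max(R, S) | R + S = 3] = (2 + 2) / 2 = 2.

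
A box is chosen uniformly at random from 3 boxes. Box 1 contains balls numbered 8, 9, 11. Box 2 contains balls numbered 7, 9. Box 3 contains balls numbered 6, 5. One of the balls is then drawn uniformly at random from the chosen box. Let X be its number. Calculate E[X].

137/18

E[X | box 1] = (8+9+11)/3 = 28/3.
E[X | box 2] = (7+9)/2 = 8.
E[X | box 3] = (6+5)/2 = 11/2.
E[X] = (1/3)·(28/3) + (1/3)·(8) + (1/3)·(11/2) = 137/18.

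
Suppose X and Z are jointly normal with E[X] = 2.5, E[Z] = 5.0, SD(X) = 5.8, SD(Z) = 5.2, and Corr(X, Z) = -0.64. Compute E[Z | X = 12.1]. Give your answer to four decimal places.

E[Z | X=x] = μ_Z + ρ(σ_Z/σ_X)(x − μ_X) for jointly normal variables.
E[Z | X=12.1] = 5.0 + (-0.64)·(5.2/5.8)·(12.1 − (2.5)) = 5.0 + (-0.57379)·(9.6) = -0.5084.

-0.5084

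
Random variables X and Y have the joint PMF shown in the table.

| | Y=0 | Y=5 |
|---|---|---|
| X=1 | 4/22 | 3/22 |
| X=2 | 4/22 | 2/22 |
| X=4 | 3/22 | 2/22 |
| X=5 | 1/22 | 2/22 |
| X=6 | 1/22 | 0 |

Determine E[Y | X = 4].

P(X = 4) = 5/22.
Σ Y·P over the event = 0·(3/22) + 5·(2/22) = 5/11.
E[Y | X = 4] = (5/11) / (5/22) = 2.

2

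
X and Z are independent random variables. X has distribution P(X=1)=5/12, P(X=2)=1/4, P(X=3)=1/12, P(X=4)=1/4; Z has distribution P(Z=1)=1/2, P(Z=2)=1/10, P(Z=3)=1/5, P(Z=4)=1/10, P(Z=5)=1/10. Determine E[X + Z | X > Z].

P(X > Z) = 3/8.
Summing (X+Z)·P(x,y) over outcomes with X > Z gives 41/24.
E[X + Z | X > Z] = (41/24) / (3/8) = 41/9.

41/9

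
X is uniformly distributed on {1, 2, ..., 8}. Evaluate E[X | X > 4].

Given X > 4, X is equally likely to be any of {5, 6, 7, 8}.
E[X | X > 4] = (5 + 6 + 7 + 8) / 4 = 13/2.

13/2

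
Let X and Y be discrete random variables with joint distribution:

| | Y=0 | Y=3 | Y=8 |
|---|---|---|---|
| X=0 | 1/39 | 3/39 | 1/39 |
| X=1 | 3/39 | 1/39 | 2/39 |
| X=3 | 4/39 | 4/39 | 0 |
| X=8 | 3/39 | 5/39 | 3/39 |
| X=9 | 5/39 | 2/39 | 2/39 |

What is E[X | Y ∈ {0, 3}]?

5

P(Y ∈ {0, 3}) = 31/39.
Summing X·P(X=x,Y=y) over the conditioning event gives 155/39.
E[X | Y ∈ {0, 3}] = (155/39) / (31/39) = 5.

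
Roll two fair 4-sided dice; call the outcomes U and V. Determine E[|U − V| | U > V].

Outcomes with U > V: (2,1), (3,1), (3,2), (4,1), (4,2), (4,3), each with probability 1/16.
E[|U − V| | U > V] = (1 + 2 + 1 + 3 + 2 + 1) / 6 = 5/3.

5/3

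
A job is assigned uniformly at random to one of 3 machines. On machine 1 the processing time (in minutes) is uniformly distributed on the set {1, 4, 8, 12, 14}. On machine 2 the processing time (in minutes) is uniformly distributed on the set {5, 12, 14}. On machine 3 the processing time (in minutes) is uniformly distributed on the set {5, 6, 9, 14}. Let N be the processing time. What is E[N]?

799/90

E[N | machine 1] = (1+4+8+12+14)/5 = 39/5.
E[N | machine 2] = (5+12+14)/3 = 31/3.
E[N | machine 3] = (5+6+9+14)/4 = 17/2.
By the law of total expectation,
E[N] = (1/3)·(39/5) + (1/3)·(31/3) + (1/3)·(17/2) = 799/90.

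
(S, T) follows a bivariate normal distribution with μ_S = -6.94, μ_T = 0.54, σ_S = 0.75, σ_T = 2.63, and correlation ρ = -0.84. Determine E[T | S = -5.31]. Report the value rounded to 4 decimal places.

The regression of T on S has slope ρ·σ_T/σ_S and passes through (μ_S, μ_T).
E[T | S=-5.31] = 0.54 + (-0.84)·(2.63/0.75)·(-5.31 − (-6.94)) = 0.54 + (-2.9456)·(1.63) = -4.2613.

-4.2613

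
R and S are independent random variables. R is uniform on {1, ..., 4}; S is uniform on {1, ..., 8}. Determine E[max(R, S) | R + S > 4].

P(R + S > 4) = 13/16.
Summing max(R,S)·P(x,y) over outcomes with R + S > 4 gives 141/32.
E[max(R, S) | R + S > 4] = (141/32) / (13/16) = 141/26.

141/26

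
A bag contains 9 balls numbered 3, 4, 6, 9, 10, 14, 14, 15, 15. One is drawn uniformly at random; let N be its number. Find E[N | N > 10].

P(N > 10) = 4/9.
Σ over the event: 14·2/9 + 15·2/9 = 58/9.
E[N | N > 10] = (58/9) / (4/9) = 29/2.

29/2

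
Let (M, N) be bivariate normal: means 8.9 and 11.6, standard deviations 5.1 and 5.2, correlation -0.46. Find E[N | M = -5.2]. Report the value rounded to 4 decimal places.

18.2132

For a bivariate normal, E[N | M=x] = μ_N + ρ·(σ_N/σ_M)·(x − μ_M).
E[N | M=-5.2] = 11.6 + (-0.46)·(5.2/5.1)·(-5.2 − (8.9)) = 11.6 + (-0.46902)·(-14.1) = 18.2132.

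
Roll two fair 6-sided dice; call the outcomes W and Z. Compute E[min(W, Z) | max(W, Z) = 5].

25/9

P(max(W, Z) = 5) = 1/4.
Summing min(W,Z)·P(x,y) over outcomes with max(W, Z) = 5 gives 25/36.
E[min(W, Z) | max(W, Z) = 5] = (25/36) / (1/4) = 25/9.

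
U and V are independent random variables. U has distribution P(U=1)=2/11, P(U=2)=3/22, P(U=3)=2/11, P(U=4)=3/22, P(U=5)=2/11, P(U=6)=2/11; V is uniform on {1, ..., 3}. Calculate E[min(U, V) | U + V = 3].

1

P(U + V = 3) = 7/66.
Summing min(U,V)·P(x,y) over outcomes with U + V = 3 gives 7/66.
E[min(U, V) | U + V = 3] = (7/66) / (7/66) = 1.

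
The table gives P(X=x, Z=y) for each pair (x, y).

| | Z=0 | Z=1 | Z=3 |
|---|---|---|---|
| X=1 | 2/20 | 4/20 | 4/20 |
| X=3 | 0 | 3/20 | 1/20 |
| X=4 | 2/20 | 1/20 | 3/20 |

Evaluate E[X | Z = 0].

5/2

P(Z = 0) = 1/5.
Σ X·P over the event = 1·(2/20) + 4·(2/20) = 1/2.
E[X | Z = 0] = (1/2) / (1/5) = 5/2.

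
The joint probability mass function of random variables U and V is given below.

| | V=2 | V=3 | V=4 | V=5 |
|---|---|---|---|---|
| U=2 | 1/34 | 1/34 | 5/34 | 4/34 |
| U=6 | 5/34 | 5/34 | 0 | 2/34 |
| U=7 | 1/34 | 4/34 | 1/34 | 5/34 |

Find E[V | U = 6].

35/12

P(U = 6) = 6/17.
Σ V·P over the event = 2·(5/34) + 3·(5/34) + 5·(2/34) = 35/34.
E[V | U = 6] = (35/34) / (6/17) = 35/12.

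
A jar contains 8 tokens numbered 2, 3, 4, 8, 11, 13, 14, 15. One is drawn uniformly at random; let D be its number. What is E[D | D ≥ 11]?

P(D ≥ 11) = 1/2.
Σ over the event: 11·1/8 + 13·1/8 + 14·1/8 + 15·1/8 = 53/8.
E[D | D ≥ 11] = (53/8) / (1/2) = 53/4.

53/4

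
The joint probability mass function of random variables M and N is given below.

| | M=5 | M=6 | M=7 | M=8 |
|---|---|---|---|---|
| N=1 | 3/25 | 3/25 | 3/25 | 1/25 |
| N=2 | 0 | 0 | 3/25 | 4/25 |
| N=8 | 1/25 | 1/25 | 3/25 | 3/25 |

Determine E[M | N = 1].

P(N = 1) = 2/5.
Σ M·P over the event = 5·(3/25) + 6·(3/25) + 7·(3/25) + 8·(1/25) = 62/25.
E[M | N = 1] = (62/25) / (2/5) = 31/5.

31/5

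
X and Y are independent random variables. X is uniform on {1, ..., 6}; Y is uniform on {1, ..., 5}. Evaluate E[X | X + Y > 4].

P(X + Y > 4) = 4/5.
Summing X·P(x,y) over outcomes with X + Y > 4 gives 19/6.
E[X | X + Y > 4] = (19/6) / (4/5) = 95/24.

95/24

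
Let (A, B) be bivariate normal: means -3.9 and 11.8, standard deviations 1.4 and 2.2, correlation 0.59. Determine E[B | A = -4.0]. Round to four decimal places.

For a bivariate normal, E[B | A=x] = μ_B + ρ·(σ_B/σ_A)·(x − μ_A).
E[B | A=-4.0] = 11.8 + (0.59)·(2.2/1.4)·(-4.0 − (-3.9)) = 11.8 + (0.92714)·(-0.1) = 11.7073.

11.7073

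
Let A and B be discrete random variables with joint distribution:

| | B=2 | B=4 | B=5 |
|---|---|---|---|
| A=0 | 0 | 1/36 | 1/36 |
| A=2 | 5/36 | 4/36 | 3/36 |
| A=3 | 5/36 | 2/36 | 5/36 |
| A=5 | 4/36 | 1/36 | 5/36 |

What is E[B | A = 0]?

9/2

P(A = 0) = 1/18.
Σ B·P over the event = 4·(1/36) + 5·(1/36) = 1/4.
E[B | A = 0] = (1/4) / (1/18) = 9/2.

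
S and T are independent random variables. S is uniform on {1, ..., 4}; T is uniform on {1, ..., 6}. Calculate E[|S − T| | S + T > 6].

Outcomes with S + T > 6: (1,6), (2,5), (2,6), (3,4), (3,5), (3,6), (4,3), (4,4), (4,5), (4,6), each with probability 1/24.
E[|S − T| | S + T > 6] = (5 + 3 + 4 + 1 + 2 + 3 + 1 + 0 + 1 + 2) / 10 = 11/5.

11/5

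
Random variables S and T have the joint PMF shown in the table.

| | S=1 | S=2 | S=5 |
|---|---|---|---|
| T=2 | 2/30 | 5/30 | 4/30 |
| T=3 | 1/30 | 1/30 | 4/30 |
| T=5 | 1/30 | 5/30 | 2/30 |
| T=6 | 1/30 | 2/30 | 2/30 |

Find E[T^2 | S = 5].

29/2

P(S = 5) = 2/5.
Summing T^2·P(S=x,T=y) over the conditioning event gives 29/5.
E[T^2 | S = 5] = (29/5) / (2/5) = 29/2.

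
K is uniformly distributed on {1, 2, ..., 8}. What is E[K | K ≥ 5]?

Given K ≥ 5, K is equally likely to be any of {5, 6, 7, 8}.
E[K | K ≥ 5] = (5 + 6 + 7 + 8) / 4 = 13/2.

13/2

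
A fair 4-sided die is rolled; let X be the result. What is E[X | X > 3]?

Given X > 3, X is equally likely to be any of {4}.
E[X | X > 3] = (4) / 1 = 4.

4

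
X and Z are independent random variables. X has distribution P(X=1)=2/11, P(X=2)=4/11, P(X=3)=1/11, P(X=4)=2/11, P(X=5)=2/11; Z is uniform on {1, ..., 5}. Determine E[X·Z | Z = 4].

124/11

P(Z = 4) = 1/5.
Summing XZ·P(x,y) over outcomes with Z = 4 gives 124/55.
E[X·Z | Z = 4] = (124/55) / (1/5) = 124/11.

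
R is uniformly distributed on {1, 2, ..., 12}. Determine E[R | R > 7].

10

Given R > 7, R is equally likely to be any of {8, 9, 10, 11, 12}.
E[R | R > 7] = (8 + 9 + 10 + 11 + 12) / 5 = 10.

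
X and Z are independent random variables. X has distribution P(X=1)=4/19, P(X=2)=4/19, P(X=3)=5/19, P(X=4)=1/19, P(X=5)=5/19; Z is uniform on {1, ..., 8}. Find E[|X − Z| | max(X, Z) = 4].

31/17

P(max(X, Z) = 4) = 17/152.
Summing |X−Z|·P(x,y) over outcomes with max(X, Z) = 4 gives 31/152.
E[|X − Z| | max(X, Z) = 4] = (31/152) / (17/152) = 31/17.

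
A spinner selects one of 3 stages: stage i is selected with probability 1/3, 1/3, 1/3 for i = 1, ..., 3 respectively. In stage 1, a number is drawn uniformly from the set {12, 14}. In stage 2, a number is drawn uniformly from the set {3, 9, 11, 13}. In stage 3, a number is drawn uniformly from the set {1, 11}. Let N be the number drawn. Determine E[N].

28/3

E[N | stage 1] = (12+14)/2 = 13.
E[N | stage 2] = (3+9+11+13)/4 = 9.
E[N | stage 3] = (1+11)/2 = 6.
By the law of total expectation,
E[N] = (1/3)·(13) + (1/3)·(9) + (1/3)·(6) = 28/3.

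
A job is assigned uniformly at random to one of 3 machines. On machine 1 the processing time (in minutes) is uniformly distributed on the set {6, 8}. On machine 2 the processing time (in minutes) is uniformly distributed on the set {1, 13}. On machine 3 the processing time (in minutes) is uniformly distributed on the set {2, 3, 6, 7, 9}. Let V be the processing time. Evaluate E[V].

97/15

E[V | machine 1] = (6+8)/2 = 7.
E[V | machine 2] = (1+13)/2 = 7.
E[V | machine 3] = (2+3+6+7+9)/5 = 27/5.
E[V] = (1/3)·(7) + (1/3)·(7) + (1/3)·(27/5) = 97/15.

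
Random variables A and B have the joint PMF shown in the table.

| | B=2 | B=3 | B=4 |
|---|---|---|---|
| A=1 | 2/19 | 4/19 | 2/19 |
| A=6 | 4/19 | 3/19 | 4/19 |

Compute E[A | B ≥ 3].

P(B ≥ 3) = 13/19.
Σ A·P over the event = 1·(4/19) + 1·(2/19) + 6·(3/19) + 6·(4/19) = 48/19.
E[A | B ≥ 3] = (48/19) / (13/19) = 48/13.

48/13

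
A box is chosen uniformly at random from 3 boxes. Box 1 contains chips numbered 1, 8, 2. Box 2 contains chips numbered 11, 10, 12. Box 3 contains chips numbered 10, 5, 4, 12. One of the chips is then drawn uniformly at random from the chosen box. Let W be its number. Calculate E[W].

269/36

E[W | box 1] = (1+8+2)/3 = 11/3.
E[W | box 2] = (11+10+12)/3 = 11.
E[W | box 3] = (10+5+4+12)/4 = 31/4.
E[W] = (1/3)·(11/3) + (1/3)·(11) + (1/3)·(31/4) = 269/36.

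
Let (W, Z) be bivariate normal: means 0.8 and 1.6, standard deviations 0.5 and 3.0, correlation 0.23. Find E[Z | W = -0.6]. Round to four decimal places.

-0.3320

The regression of Z on W has slope ρ·σ_Z/σ_W and passes through (μ_W, μ_Z).
E[Z | W=-0.6] = 1.6 + (0.23)·(3.0/0.5)·(-0.6 − (0.8)) = 1.6 + (1.38)·(-1.4) = -0.3320.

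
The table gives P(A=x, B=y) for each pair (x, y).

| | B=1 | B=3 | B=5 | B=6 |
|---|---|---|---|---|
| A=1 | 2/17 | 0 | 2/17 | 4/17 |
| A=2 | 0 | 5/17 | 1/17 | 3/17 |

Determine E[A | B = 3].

2

P(B = 3) = 5/17.
Σ A·P over the event = 2·(5/17) = 10/17.
E[A | B = 3] = (10/17) / (5/17) = 2.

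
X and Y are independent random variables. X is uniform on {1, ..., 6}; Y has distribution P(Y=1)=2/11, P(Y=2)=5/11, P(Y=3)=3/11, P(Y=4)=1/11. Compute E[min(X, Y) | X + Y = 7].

24/11

P(X + Y = 7) = 1/6.
Summing min(X,Y)·P(x,y) over outcomes with X + Y = 7 gives 4/11.
E[min(X, Y) | X + Y = 7] = (4/11) / (1/6) = 24/11.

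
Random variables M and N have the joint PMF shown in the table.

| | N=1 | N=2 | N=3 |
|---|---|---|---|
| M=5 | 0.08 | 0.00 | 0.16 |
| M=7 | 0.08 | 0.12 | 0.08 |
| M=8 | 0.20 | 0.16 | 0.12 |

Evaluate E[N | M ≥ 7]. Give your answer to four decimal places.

1.8947

P(M ≥ 7) = 0.76.
Σ N·P over the event = 1·(0.08) + 2·(0.12) + 3·(0.08) + 1·(0.20) + 2·(0.16) + 3·(0.12) = 1.44.
E[N | M ≥ 7] = (1.44) / (0.76) = 1.8947.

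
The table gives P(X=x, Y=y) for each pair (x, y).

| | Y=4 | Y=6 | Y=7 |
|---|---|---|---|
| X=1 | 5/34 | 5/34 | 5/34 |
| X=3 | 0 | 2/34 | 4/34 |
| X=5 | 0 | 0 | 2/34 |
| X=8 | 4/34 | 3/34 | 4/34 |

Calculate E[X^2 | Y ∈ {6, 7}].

P(Y ∈ {6, 7}) = 25/34.
Summing X^2·P(X=x,Y=y) over the conditioning event gives 281/17.
E[X^2 | Y ∈ {6, 7}] = (281/17) / (25/34) = 562/25.

562/25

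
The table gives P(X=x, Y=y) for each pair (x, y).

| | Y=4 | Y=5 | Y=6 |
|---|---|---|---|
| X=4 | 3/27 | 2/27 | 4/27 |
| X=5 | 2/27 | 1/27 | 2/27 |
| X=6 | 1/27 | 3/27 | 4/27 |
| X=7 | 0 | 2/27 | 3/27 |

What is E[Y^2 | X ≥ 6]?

393/13

P(X ≥ 6) = 13/27.
Σ Y^2·P over the event = 16·(1/27) + 25·(3/27) + 36·(4/27) + 25·(2/27) + 36·(3/27) = 131/9.
E[Y^2 | X ≥ 6] = (131/9) / (13/27) = 393/13.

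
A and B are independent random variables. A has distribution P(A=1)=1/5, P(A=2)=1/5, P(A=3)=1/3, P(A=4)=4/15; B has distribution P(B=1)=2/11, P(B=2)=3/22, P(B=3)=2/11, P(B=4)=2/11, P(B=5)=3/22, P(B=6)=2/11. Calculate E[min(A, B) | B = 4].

8/3

P(B = 4) = 2/11.
Summing min(A,B)·P(x,y) over outcomes with B = 4 gives 16/33.
E[min(A, B) | B = 4] = (16/33) / (2/11) = 8/3.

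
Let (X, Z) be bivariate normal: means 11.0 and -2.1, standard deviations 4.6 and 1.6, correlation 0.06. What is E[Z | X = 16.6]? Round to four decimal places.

-1.9831

For a bivariate normal, E[Z | X=x] = μ_Z + ρ·(σ_Z/σ_X)·(x − μ_X).
E[Z | X=16.6] = -2.1 + (0.06)·(1.6/4.6)·(16.6 − (11.0)) = -2.1 + (0.02087)·(5.6) = -1.9831.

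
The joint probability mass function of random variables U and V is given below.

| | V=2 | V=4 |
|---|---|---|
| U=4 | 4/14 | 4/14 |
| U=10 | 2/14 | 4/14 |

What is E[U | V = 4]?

P(V = 4) = 4/7.
Σ U·P over the event = 4·(4/14) + 10·(4/14) = 4.
E[U | V = 4] = (4) / (4/7) = 7.

7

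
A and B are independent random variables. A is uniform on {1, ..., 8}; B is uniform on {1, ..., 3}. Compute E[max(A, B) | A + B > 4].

11/2

P(A + B > 4) = 3/4.
Summing max(A,B)·P(x,y) over outcomes with A + B > 4 gives 33/8.
E[max(A, B) | A + B > 4] = (33/8) / (3/4) = 11/2.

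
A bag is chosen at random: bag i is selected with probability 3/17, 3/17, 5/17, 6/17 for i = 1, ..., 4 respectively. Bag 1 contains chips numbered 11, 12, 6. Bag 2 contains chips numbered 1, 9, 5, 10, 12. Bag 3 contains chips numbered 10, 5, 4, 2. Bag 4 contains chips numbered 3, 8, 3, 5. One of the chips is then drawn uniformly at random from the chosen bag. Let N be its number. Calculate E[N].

2119/340

E[N | bag 1] = (11+12+6)/3 = 29/3.
E[N | bag 2] = (1+9+5+10+12)/5 = 37/5.
E[N | bag 3] = (10+5+4+2)/4 = 21/4.
E[N | bag 4] = (3+8+3+5)/4 = 19/4.
By the law of total expectation,
E[N] = (3/17)·(29/3) + (3/17)·(37/5) + (5/17)·(21/4) + (6/17)·(19/4) = 2119/340.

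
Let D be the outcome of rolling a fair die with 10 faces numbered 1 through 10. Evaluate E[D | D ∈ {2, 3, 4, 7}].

P(D ∈ {2, 3, 4, 7}) = 2/5.
Σ over the event: 2·1/10 + 3·1/10 + 4·1/10 + 7·1/10 = 8/5.
E[D | D ∈ {2, 3, 4, 7}] = (8/5) / (2/5) = 4.

4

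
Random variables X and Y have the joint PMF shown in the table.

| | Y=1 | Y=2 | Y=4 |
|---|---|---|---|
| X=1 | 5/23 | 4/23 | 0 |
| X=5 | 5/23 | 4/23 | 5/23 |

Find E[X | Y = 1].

P(Y = 1) = 10/23.
Σ X·P over the event = 1·(5/23) + 5·(5/23) = 30/23.
E[X | Y = 1] = (30/23) / (10/23) = 3.

3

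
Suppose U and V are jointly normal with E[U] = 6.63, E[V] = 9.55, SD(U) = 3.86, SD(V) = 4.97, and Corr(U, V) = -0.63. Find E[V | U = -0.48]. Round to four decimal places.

For a bivariate normal, E[V | U=x] = μ_V + ρ·(σ_V/σ_U)·(x − μ_U).
E[V | U=-0.48] = 9.55 + (-0.63)·(4.97/3.86)·(-0.48 − (6.63)) = 9.55 + (-0.81117)·(-7.11) = 15.3174.

15.3174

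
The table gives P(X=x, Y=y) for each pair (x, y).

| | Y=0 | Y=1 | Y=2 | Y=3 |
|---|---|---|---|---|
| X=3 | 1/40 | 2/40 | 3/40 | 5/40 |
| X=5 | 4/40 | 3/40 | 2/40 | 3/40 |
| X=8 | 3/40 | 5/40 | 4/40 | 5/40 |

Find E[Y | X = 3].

P(X = 3) = 11/40.
Σ Y·P over the event = 0·(1/40) + 1·(2/40) + 2·(3/40) + 3·(5/40) = 23/40.
E[Y | X = 3] = (23/40) / (11/40) = 23/11.

23/11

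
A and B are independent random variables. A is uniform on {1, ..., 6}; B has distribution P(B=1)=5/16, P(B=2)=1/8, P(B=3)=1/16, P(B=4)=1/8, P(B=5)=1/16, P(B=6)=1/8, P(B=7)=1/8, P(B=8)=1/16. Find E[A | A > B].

P(A > B) = 41/96.
Summing A·P(x,y) over outcomes with A > B gives 179/96.
E[A | A > B] = (179/96) / (41/96) = 179/41.

179/41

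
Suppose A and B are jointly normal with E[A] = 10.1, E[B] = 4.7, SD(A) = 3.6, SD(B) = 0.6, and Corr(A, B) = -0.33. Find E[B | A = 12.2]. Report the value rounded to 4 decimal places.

The regression of B on A has slope ρ·σ_B/σ_A and passes through (μ_A, μ_B).
E[B | A=12.2] = 4.7 + (-0.33)·(0.6/3.6)·(12.2 − (10.1)) = 4.7 + (-0.055)·(2.1) = 4.5845.

4.5845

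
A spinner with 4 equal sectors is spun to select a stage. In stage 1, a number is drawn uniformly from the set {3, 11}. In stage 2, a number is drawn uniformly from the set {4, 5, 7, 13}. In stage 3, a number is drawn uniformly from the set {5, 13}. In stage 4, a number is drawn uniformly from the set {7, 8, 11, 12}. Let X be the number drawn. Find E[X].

131/16

E[X | stage 1] = (3+11)/2 = 7.
E[X | stage 2] = (4+5+7+13)/4 = 29/4.
E[X | stage 3] = (5+13)/2 = 9.
E[X | stage 4] = (7+8+11+12)/4 = 19/2.
E[X] = (1/4)·(7) + (1/4)·(29/4) + (1/4)·(9) + (1/4)·(19/2) = 131/16.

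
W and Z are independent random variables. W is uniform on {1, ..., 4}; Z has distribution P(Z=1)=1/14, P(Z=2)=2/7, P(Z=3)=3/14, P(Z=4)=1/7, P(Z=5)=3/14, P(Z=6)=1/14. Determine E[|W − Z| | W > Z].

3/2

P(W > Z) = 1/4.
Summing |W−Z|·P(x,y) over outcomes with W > Z gives 3/8.
E[|W − Z| | W > Z] = (3/8) / (1/4) = 3/2.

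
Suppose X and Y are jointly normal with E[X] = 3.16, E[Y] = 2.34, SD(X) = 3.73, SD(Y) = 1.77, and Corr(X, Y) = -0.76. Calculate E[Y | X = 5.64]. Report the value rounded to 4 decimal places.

1.4456

For a bivariate normal, E[Y | X=x] = μ_Y + ρ·(σ_Y/σ_X)·(x − μ_X).
E[Y | X=5.64] = 2.34 + (-0.76)·(1.77/3.73)·(5.64 − (3.16)) = 2.34 + (-0.36064)·(2.48) = 1.4456.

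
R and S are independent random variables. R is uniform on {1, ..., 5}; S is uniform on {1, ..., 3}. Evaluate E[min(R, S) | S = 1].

1

Outcomes with S = 1: (1,1), (2,1), (3,1), (4,1), (5,1), each with probability 1/15.
E[min(R, S) | S = 1] = (1 + 1 + 1 + 1 + 1) / 5 = 1.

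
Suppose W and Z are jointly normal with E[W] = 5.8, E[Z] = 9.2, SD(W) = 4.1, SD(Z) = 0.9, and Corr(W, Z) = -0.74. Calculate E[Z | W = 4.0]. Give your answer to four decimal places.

The regression of Z on W has slope ρ·σ_Z/σ_W and passes through (μ_W, μ_Z).
E[Z | W=4.0] = 9.2 + (-0.74)·(0.9/4.1)·(4.0 − (5.8)) = 9.2 + (-0.16244)·(-1.8) = 9.4924.

9.4924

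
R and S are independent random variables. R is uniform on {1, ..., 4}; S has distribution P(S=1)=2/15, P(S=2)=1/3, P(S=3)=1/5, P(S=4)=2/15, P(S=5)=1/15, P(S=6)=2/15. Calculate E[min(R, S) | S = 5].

P(S = 5) = 1/15.
Summing min(R,S)·P(x,y) over outcomes with S = 5 gives 1/6.
E[min(R, S) | S = 5] = (1/6) / (1/15) = 5/2.

5/2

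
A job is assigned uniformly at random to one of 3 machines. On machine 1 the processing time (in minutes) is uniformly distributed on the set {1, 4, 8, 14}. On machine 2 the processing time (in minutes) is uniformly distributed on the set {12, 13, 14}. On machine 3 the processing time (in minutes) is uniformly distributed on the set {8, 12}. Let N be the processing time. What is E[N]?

119/12

E[N | machine 1] = (1+4+8+14)/4 = 27/4.
E[N | machine 2] = (12+13+14)/3 = 13.
E[N | machine 3] = (8+12)/2 = 10.
By the law of total expectation,
E[N] = (1/3)·(27/4) + (1/3)·(13) + (1/3)·(10) = 119/12.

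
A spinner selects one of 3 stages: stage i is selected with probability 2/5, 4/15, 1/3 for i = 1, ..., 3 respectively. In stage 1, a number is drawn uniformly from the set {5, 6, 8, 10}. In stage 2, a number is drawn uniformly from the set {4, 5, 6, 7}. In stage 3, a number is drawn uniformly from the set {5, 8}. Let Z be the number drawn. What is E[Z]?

E[Z | stage 1] = (5+6+8+10)/4 = 29/4.
E[Z | stage 2] = (4+5+6+7)/4 = 11/2.
E[Z | stage 3] = (5+8)/2 = 13/2.
E[Z] = (2/5)·(29/4) + (4/15)·(11/2) + (1/3)·(13/2) = 98/15.

98/15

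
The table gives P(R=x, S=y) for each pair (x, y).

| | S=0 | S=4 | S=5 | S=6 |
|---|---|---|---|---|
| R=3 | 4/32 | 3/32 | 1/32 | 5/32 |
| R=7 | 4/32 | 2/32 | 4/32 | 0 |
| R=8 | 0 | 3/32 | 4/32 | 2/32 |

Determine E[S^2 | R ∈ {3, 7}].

385/23

P(R ∈ {3, 7}) = 23/32.
Σ S^2·P over the event = 0·(4/32) + 16·(3/32) + 25·(1/32) + 36·(5/32) + 0·(4/32) + 16·(2/32) + 25·(4/32) = 385/32.
E[S^2 | R ∈ {3, 7}] = (385/32) / (23/32) = 385/23.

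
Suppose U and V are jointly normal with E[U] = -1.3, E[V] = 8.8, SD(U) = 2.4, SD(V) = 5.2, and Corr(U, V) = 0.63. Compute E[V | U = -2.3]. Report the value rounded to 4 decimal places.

7.4350

E[V | U=x] = μ_V + ρ(σ_V/σ_U)(x − μ_U) for jointly normal variables.
E[V | U=-2.3] = 8.8 + (0.63)·(5.2/2.4)·(-2.3 − (-1.3)) = 8.8 + (1.365)·(-1) = 7.4350.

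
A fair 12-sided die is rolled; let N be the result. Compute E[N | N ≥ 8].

Given N ≥ 8, N is equally likely to be any of {8, 9, 10, 11, 12}.
E[N | N ≥ 8] = (8 + 9 + 10 + 11 + 12) / 5 = 10.

10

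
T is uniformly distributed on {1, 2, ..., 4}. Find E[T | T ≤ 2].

Given T ≤ 2, T is equally likely to be any of {1, 2}.
E[T | T ≤ 2] = (1 + 2) / 2 = 3/2.

3/2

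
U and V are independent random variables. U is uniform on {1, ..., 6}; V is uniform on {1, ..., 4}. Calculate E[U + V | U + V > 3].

136/21

P(U + V > 3) = 7/8.
Summing (U+V)·P(x,y) over outcomes with U + V > 3 gives 17/3.
E[U + V | U + V > 3] = (17/3) / (7/8) = 136/21.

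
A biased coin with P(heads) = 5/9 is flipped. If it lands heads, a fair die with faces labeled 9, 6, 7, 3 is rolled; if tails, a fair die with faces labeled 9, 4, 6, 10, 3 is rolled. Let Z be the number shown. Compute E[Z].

379/60

E[Z | heads] = (9+6+7+3)/4 = 25/4.
E[Z | tails] = (9+4+6+10+3)/5 = 32/5.
E[Z] = (5/9)·(25/4) + (4/9)·(32/5) = 379/60.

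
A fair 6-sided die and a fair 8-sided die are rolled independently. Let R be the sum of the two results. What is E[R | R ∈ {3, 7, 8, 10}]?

P(R ∈ {3, 7, 8, 10}) = 19/48.
Σ over the event: 3·1/24 + 7·1/8 + 8·1/8 + 10·5/48 = 73/24.
E[R | R ∈ {3, 7, 8, 10}] = (73/24) / (19/48) = 146/19.

146/19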